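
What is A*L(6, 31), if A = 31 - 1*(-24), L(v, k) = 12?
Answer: 660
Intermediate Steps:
A = 55 (A = 31 + 24 = 55)
A*L(6, 31) = 55*12 = 660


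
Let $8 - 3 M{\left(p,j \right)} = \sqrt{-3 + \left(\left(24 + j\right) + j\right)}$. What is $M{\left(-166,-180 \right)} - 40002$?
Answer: $- \frac{119998}{3} - \frac{i \sqrt{339}}{3} \approx -39999.0 - 6.1373 i$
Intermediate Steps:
$M{\left(p,j \right)} = \frac{8}{3} - \frac{\sqrt{21 + 2 j}}{3}$ ($M{\left(p,j \right)} = \frac{8}{3} - \frac{\sqrt{-3 + \left(\left(24 + j\right) + j\right)}}{3} = \frac{8}{3} - \frac{\sqrt{-3 + \left(24 + 2 j\right)}}{3} = \frac{8}{3} - \frac{\sqrt{21 + 2 j}}{3}$)
$M{\left(-166,-180 \right)} - 40002 = \left(\frac{8}{3} - \frac{\sqrt{21 + 2 \left(-180\right)}}{3}\right) - 40002 = \left(\frac{8}{3} - \frac{\sqrt{21 - 360}}{3}\right) - 40002 = \left(\frac{8}{3} - \frac{\sqrt{-339}}{3}\right) - 40002 = \left(\frac{8}{3} - \frac{i \sqrt{339}}{3}\right) - 40002 = - \frac{119998}{3} - \frac{i \sqrt{339}}{3}$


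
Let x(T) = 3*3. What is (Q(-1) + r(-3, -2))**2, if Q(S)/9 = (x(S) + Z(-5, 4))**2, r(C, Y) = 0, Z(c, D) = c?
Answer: 20736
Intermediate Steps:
x(T) = 9
Q(S) = 144 (Q(S) = 9*(9 - 5)**2 = 9*4**2 = 9*16 = 144)
(Q(-1) + r(-3, -2))**2 = (144 + 0)**2 = 144**2 = 20736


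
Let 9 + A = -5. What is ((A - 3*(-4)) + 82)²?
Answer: 6400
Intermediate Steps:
A = -14 (A = -9 - 5 = -14)
((A - 3*(-4)) + 82)² = ((-14 - 3*(-4)) + 82)² = ((-14 + 12) + 82)² = (-2 + 82)² = 80² = 6400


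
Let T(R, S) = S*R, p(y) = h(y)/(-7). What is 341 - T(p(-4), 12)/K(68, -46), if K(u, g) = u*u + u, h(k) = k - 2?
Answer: 933311/2737 ≈ 341.00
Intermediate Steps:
h(k) = -2 + k
K(u, g) = u + u² (K(u, g) = u² + u = u + u²)
p(y) = 2/7 - y/7 (p(y) = (-2 + y)/(-7) = (-2 + y)*(-⅐) = 2/7 - y/7)
T(R, S) = R*S
341 - T(p(-4), 12)/K(68, -46) = 341 - (2/7 - ⅐*(-4))*12/(68*(1 + 68)) = 341 - (2/7 + 4/7)*12/(68*69) = 341 - (6/7)*12/4692 = 341 - 72/(7*4692) = 341 - 1*6/2737 = 341 - 6/2737 = 933311/2737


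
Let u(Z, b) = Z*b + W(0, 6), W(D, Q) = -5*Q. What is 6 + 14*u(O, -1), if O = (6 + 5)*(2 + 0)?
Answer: -722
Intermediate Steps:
O = 22 (O = 11*2 = 22)
u(Z, b) = -30 + Z*b (u(Z, b) = Z*b - 5*6 = Z*b - 30 = -30 + Z*b)
6 + 14*u(O, -1) = 6 + 14*(-30 + 22*(-1)) = 6 + 14*(-30 - 22) = 6 + 14*(-52) = 6 - 728 = -722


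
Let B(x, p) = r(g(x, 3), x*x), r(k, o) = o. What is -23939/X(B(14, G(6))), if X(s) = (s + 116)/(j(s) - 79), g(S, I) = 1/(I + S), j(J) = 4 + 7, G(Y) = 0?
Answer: 406963/78 ≈ 5217.5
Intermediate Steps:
j(J) = 11
B(x, p) = x**2 (B(x, p) = x*x = x**2)
X(s) = -29/17 - s/68 (X(s) = (s + 116)/(11 - 79) = (116 + s)/(-68) = (116 + s)*(-1/68) = -29/17 - s/68)
-23939/X(B(14, G(6))) = -23939/(-29/17 - 1/68*14**2) = -23939/(-29/17 - 1/68*196) = -23939/(-29/17 - 49/17) = -23939/(-78/17) = -23939*(-17/78) = 406963/78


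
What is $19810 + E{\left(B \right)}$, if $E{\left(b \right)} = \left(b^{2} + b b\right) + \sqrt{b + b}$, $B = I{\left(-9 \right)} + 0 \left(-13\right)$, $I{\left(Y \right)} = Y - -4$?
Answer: $19860 + i \sqrt{10} \approx 19860.0 + 3.1623 i$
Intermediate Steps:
$I{\left(Y \right)} = 4 + Y$ ($I{\left(Y \right)} = Y + 4 = 4 + Y$)
$B = -5$ ($B = \left(4 - 9\right) + 0 \left(-13\right) = -5 + 0 = -5$)
$E{\left(b \right)} = 2 b^{2} + \sqrt{2} \sqrt{b}$ ($E{\left(b \right)} = \left(b^{2} + b^{2}\right) + \sqrt{2 b} = 2 b^{2} + \sqrt{2} \sqrt{b}$)
$19810 + E{\left(B \right)} = 19810 + \left(2 \left(-5\right)^{2} + \sqrt{2} \sqrt{-5}\right) = 19810 + \left(2 \cdot 25 + \sqrt{2} i \sqrt{5}\right) = 19810 + \left(50 + i \sqrt{10}\right) = 19860 + i \sqrt{10}$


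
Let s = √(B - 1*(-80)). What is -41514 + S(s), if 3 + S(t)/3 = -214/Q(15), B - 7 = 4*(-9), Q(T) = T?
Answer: -207829/5 ≈ -41566.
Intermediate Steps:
B = -29 (B = 7 + 4*(-9) = 7 - 36 = -29)
s = √51 (s = √(-29 - 1*(-80)) = √(-29 + 80) = √51 ≈ 7.1414)
S(t) = -259/5 (S(t) = -9 + 3*(-214/15) = -9 - 214/5 = -259/5)
-41514 + S(s) = -41514 - 259/5 = -207829/5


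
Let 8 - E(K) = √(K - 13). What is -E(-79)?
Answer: -8 + 2*I*√23 ≈ -8.0 + 9.5917*I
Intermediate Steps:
E(K) = 8 - √(-13 + K) (E(K) = 8 - √(K - 13) = 8 - √(-13 + K))
-E(-79) = -(8 - √(-13 - 79)) = -(8 - √(-92)) = -(8 - 2*I*√23) = -8 + 2*I*√23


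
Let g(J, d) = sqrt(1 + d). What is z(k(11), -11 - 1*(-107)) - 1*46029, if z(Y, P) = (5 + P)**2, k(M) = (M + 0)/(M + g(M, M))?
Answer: -35828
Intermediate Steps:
k(M) = M/(M + sqrt(1 + M)) (k(M) = (M + 0)/(M + sqrt(1 + M)) = M/(M + sqrt(1 + M)))
z(k(11), -11 - 1*(-107)) - 1*46029 = (5 + (-11 - 1*(-107)))**2 - 1*46029 = (5 + (-11 + 107))**2 - 46029 = (5 + 96)**2 - 46029 = 101**2 - 46029 = 10201 - 46029 = -35828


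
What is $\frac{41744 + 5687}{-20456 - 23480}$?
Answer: $- \frac{47431}{43936} \approx -1.0795$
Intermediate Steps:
$\frac{41744 + 5687}{-20456 - 23480} = \frac{47431}{-43936} = 47431 \left(- \frac{1}{43936}\right) = - \frac{47431}{43936}$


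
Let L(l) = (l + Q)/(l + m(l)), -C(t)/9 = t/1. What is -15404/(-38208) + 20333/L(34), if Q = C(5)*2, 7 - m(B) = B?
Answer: -24273751/9552 ≈ -2541.2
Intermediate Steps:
m(B) = 7 - B
C(t) = -9*t (C(t) = -9*t/1 = -9*t)
Q = -90 (Q = -9*5*2 = -45*2 = -90)
L(l) = -90/7 + l/7 (L(l) = (l - 90)/(l + (7 - l)) = (-90 + l)/7 = (-90 + l)*(⅐) = -90/7 + l/7)
-15404/(-38208) + 20333/L(34) = -15404/(-38208) + 20333/(-90/7 + (⅐)*34) = -15404*(-1/38208) + 20333/(-90/7 + 34/7) = 3851/9552 + 20333/(-8) = 3851/9552 + 20333*(-⅛) = 3851/9552 - 20333/8 = -24273751/9552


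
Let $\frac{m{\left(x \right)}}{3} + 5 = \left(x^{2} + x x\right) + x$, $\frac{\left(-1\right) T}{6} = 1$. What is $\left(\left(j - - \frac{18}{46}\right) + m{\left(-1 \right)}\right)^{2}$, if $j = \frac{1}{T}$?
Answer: $\frac{2640625}{19044} \approx 138.66$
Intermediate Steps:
$T = -6$ ($T = \left(-6\right) 1 = -6$)
$m{\left(x \right)} = -15 + 3 x + 6 x^{2}$ ($m{\left(x \right)} = -15 + 3 \left(\left(x^{2} + x x\right) + x\right) = -15 + 3 \left(\left(x^{2} + x^{2}\right) + x\right) = -15 + 3 \left(2 x^{2} + x\right) = -15 + 3 \left(x + 2 x^{2}\right) = -15 + \left(3 x + 6 x^{2}\right) = -15 + 3 x + 6 x^{2}$)
$j = - \frac{1}{6}$ ($j = \frac{1}{-6} = - \frac{1}{6} \approx -0.16667$)
$\left(\left(j - - \frac{18}{46}\right) + m{\left(-1 \right)}\right)^{2} = \left(\left(- \frac{1}{6} - - \frac{18}{46}\right) + \left(-15 + 3 \left(-1\right) + 6 \left(-1\right)^{2}\right)\right)^{2} = \left(\left(- \frac{1}{6} - \left(-18\right) \frac{1}{46}\right) - 12\right)^{2} = \left(\left(- \frac{1}{6} - - \frac{9}{23}\right) - 12\right)^{2} = \left(\left(- \frac{1}{6} + \frac{9}{23}\right) - 12\right)^{2} = \left(\frac{31}{138} - 12\right)^{2} = \left(- \frac{1625}{138}\right)^{2} = \frac{2640625}{19044}$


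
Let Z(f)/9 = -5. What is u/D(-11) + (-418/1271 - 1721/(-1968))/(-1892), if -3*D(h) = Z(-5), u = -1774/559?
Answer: -1589510471/7502763840 ≈ -0.21186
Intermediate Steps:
Z(f) = -45 (Z(f) = 9*(-5) = -45)
u = -1774/559 (u = -1774*1/559 = -1774/559 ≈ -3.1735)
D(h) = 15 (D(h) = -⅓*(-45) = 15)
u/D(-11) + (-418/1271 - 1721/(-1968))/(-1892) = -1774/559/15 + (-418/1271 - 1721/(-1968))/(-1892) = -1774/559*1/15 + (-418*1/1271 - 1721*(-1/1968))*(-1/1892) = -1774/8385 + (-418/1271 + 1721/1968)*(-1/1892) = -1774/8385 + (33287/61008)*(-1/1892) = -1774/8385 - 33287/115427136 = -1589510471/7502763840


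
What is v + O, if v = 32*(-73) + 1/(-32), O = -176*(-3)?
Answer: -57857/32 ≈ -1808.0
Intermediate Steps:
O = 528
v = -74753/32 (v = -2336 - 1/32 = -74753/32 ≈ -2336.0)
v + O = -74753/32 + 528 = -57857/32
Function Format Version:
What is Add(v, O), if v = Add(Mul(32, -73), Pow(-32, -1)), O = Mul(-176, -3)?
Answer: Rational(-57857, 32) ≈ -1808.0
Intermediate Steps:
O = 528
v = Rational(-74753, 32) (v = Add(-2336, Rational(-1, 32)) = Rational(-74753, 32) ≈ -2336.0)
Add(v, O) = Add(Rational(-74753, 32), 528) = Rational(-57857, 32)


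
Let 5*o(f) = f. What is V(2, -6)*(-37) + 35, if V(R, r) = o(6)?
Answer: -47/5 ≈ -9.4000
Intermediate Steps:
o(f) = f/5
V(R, r) = 6/5 (V(R, r) = (⅕)*6 = 6/5)
V(2, -6)*(-37) + 35 = (6/5)*(-37) + 35 = -222/5 + 35 = -47/5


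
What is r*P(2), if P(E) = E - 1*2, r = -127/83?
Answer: 0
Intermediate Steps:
r = -127/83 (r = -127*1/83 = -127/83 ≈ -1.5301)
P(E) = -2 + E (P(E) = E - 2 = -2 + E)
r*P(2) = -127*(-2 + 2)/83 = -127/83*0 = 0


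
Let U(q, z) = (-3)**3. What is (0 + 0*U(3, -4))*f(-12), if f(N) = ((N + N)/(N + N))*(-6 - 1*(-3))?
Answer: 0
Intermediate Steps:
U(q, z) = -27
f(N) = -3 (f(N) = ((2*N)/((2*N)))*(-6 + 3) = ((2*N)*(1/(2*N)))*(-3) = 1*(-3) = -3)
(0 + 0*U(3, -4))*f(-12) = (0 + 0*(-27))*(-3) = (0 + 0)*(-3) = 0*(-3) = 0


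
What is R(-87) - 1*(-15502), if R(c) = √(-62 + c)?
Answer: 15502 + I*√149 ≈ 15502.0 + 12.207*I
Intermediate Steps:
R(-87) - 1*(-15502) = √(-62 - 87) - 1*(-15502) = √(-149) + 15502 = I*√149 + 15502 = 15502 + I*√149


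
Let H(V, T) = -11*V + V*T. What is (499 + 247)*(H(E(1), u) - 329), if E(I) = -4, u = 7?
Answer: -233498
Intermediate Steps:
H(V, T) = -11*V + T*V
(499 + 247)*(H(E(1), u) - 329) = (499 + 247)*(-4*(-11 + 7) - 329) = 746*(-4*(-4) - 329) = 746*(16 - 329) = 746*(-313) = -233498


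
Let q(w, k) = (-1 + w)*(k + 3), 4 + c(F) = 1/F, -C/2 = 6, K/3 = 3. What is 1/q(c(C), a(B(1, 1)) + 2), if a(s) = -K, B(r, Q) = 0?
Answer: 3/61 ≈ 0.049180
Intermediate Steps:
K = 9 (K = 3*3 = 9)
a(s) = -9 (a(s) = -1*9 = -9)
C = -12 (C = -2*6 = -12)
c(F) = -4 + 1/F
q(w, k) = (-1 + w)*(3 + k)
1/q(c(C), a(B(1, 1)) + 2) = 1/(-3 - (-9 + 2) + 3*(-4 + 1/(-12)) + (-9 + 2)*(-4 + 1/(-12))) = 1/(-3 - 1*(-7) + 3*(-4 - 1/12) - 7*(-4 - 1/12)) = 1/(-3 + 7 + 3*(-49/12) - 7*(-49/12)) = 1/(-3 + 7 - 49/4 + 343/12) = 1/(61/3) = 3/61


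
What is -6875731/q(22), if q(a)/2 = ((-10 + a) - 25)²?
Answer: -6875731/338 ≈ -20342.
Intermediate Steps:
q(a) = 2*(-35 + a)² (q(a) = 2*((-10 + a) - 25)² = 2*(-35 + a)²)
-6875731/q(22) = -6875731*1/(2*(-35 + 22)²) = -6875731/(2*(-13)²) = -6875731/(2*169) = -6875731/338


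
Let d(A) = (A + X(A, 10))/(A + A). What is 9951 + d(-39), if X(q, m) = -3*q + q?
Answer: 19901/2 ≈ 9950.5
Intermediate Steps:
X(q, m) = -2*q
d(A) = -1/2 (d(A) = (A - 2*A)/(A + A) = (-A)/((2*A)) = (-A)*(1/(2*A)) = -1/2)
9951 + d(-39) = 9951 - 1/2 = 19901/2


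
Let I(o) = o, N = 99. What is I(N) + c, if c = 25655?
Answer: 25754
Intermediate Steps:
I(N) + c = 99 + 25655 = 25754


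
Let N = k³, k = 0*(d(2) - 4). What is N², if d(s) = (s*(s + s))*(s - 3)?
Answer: 0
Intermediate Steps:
d(s) = 2*s²*(-3 + s) (d(s) = (s*(2*s))*(-3 + s) = (2*s²)*(-3 + s) = 2*s²*(-3 + s))
k = 0 (k = 0*(2*2²*(-3 + 2) - 4) = 0*(2*4*(-1) - 4) = 0*(-8 - 4) = 0*(-12) = 0)
N = 0 (N = 0³ = 0)
N² = 0² = 0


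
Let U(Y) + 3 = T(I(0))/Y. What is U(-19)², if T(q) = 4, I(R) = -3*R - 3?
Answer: 3721/361 ≈ 10.307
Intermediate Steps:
I(R) = -3 - 3*R
U(Y) = -3 + 4/Y
U(-19)² = (-3 + 4/(-19))² = (-3 + 4*(-1/19))² = (-3 - 4/19)² = (-61/19)² = 3721/361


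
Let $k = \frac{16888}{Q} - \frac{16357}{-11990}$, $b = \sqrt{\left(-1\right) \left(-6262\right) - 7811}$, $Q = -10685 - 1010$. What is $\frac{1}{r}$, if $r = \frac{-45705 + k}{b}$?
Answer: $- \frac{2549510 i \sqrt{1549}}{116525558041} \approx - 0.00086111 i$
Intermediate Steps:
$Q = -11695$ ($Q = -10685 - 1010 = -11695$)
$b = i \sqrt{1549}$ ($b = \sqrt{6262 - 7811} = \sqrt{-1549} = i \sqrt{1549} \approx 39.357 i$)
$k = - \frac{203491}{2549510}$ ($k = \frac{16888}{-11695} - \frac{16357}{-11990} = 16888 \left(- \frac{1}{11695}\right) - - \frac{1487}{1090} = - \frac{16888}{11695} + \frac{1487}{1090} = - \frac{203491}{2549510} \approx -0.079816$)
$r = \frac{116525558041 i \sqrt{1549}}{3949190990}$ ($r = \frac{-45705 - \frac{203491}{2549510}}{i \sqrt{1549}} = - \frac{116525558041 \left(- \frac{i \sqrt{1549}}{1549}\right)}{2549510} = \frac{116525558041 i \sqrt{1549}}{3949190990} \approx 1161.3 i$)
$\frac{1}{r} = \frac{1}{\frac{116525558041}{3949190990} i \sqrt{1549}} = - \frac{2549510 i \sqrt{1549}}{116525558041}$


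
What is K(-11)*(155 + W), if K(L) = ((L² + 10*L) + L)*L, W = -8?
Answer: 0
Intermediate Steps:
K(L) = L*(L² + 11*L) (K(L) = (L² + 11*L)*L = L*(L² + 11*L))
K(-11)*(155 + W) = ((-11)²*(11 - 11))*(155 - 8) = (121*0)*147 = 0*147 = 0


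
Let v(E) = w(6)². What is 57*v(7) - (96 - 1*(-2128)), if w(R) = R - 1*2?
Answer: -1312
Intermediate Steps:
w(R) = -2 + R (w(R) = R - 2 = -2 + R)
v(E) = 16 (v(E) = (-2 + 6)² = 4² = 16)
57*v(7) - (96 - 1*(-2128)) = 57*16 - (96 - 1*(-2128)) = 912 - (96 + 2128) = 912 - 1*2224 = 912 - 2224 = -1312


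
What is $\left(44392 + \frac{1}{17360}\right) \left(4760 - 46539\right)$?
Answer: $- \frac{32196782510259}{17360} \approx -1.8547 \cdot 10^{9}$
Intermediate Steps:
$\left(44392 + \frac{1}{17360}\right) \left(4760 - 46539\right) = \left(44392 + \frac{1}{17360}\right) \left(-41779\right) = \frac{770645121}{17360} \left(-41779\right) = - \frac{32196782510259}{17360}$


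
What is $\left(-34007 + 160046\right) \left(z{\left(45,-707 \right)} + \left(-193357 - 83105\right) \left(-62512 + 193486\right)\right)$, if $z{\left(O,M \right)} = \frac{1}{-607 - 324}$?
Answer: $- \frac{4248886857504224331}{931} \approx -4.5638 \cdot 10^{15}$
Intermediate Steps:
$z{\left(O,M \right)} = - \frac{1}{931}$ ($z{\left(O,M \right)} = \frac{1}{-931} = - \frac{1}{931}$)
$\left(-34007 + 160046\right) \left(z{\left(45,-707 \right)} + \left(-193357 - 83105\right) \left(-62512 + 193486\right)\right) = \left(-34007 + 160046\right) \left(- \frac{1}{931} + \left(-193357 - 83105\right) \left(-62512 + 193486\right)\right) = 126039 \left(- \frac{1}{931} - 36209333988\right) = 126039 \left(- \frac{33710889942829}{931}\right) = - \frac{4248886857504224331}{931}$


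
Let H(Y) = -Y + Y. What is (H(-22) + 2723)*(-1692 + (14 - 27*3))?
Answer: -4789757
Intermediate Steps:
H(Y) = 0
(H(-22) + 2723)*(-1692 + (14 - 27*3)) = (0 + 2723)*(-1692 + (14 - 27*3)) = 2723*(-1692 + (14 - 81)) = 2723*(-1692 - 67) = 2723*(-1759) = -4789757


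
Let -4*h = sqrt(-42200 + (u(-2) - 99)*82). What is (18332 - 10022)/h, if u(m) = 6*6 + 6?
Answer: 16620*I*sqrt(46874)/23437 ≈ 153.53*I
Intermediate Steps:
u(m) = 42 (u(m) = 36 + 6 = 42)
h = -I*sqrt(46874)/4 (h = -sqrt(-42200 + (42 - 99)*82)/4 = -sqrt(-42200 - 57*82)/4 = -sqrt(-42200 - 4674)/4 = -I*sqrt(46874)/4 ≈ -54.126*I)
(18332 - 10022)/h = (18332 - 10022)/((-I*sqrt(46874)/4)) = 8310*(2*I*sqrt(46874)/23437) = 16620*I*sqrt(46874)/23437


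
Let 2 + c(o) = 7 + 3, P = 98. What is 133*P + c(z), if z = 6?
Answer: 13042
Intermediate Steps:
c(o) = 8 (c(o) = -2 + (7 + 3) = -2 + 10 = 8)
133*P + c(z) = 133*98 + 8 = 13034 + 8 = 13042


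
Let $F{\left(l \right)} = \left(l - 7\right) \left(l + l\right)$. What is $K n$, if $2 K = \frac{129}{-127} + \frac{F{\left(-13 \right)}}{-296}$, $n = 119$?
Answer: $- \frac{775166}{4699} \approx -164.96$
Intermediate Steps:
$F{\left(l \right)} = 2 l \left(-7 + l\right)$ ($F{\left(l \right)} = \left(-7 + l\right) 2 l = 2 l \left(-7 + l\right)$)
$K = - \frac{6514}{4699}$ ($K = \frac{\frac{129}{-127} + \frac{2 \left(-13\right) \left(-7 - 13\right)}{-296}}{2} = \frac{129 \left(- \frac{1}{127}\right) + 2 \left(-13\right) \left(-20\right) \left(- \frac{1}{296}\right)}{2} = \frac{- \frac{129}{127} + 520 \left(- \frac{1}{296}\right)}{2} = \frac{- \frac{129}{127} - \frac{65}{37}}{2} = \frac{1}{2} \left(- \frac{13028}{4699}\right) = - \frac{6514}{4699} \approx -1.3863$)
$K n = \left(- \frac{6514}{4699}\right) 119 = - \frac{775166}{4699}$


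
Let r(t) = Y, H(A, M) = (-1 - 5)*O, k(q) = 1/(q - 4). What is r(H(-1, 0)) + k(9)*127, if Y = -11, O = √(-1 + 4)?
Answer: 72/5 ≈ 14.400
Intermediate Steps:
k(q) = 1/(-4 + q)
O = √3 ≈ 1.7320
H(A, M) = -6*√3 (H(A, M) = (-1 - 5)*√3 = -6*√3)
r(t) = -11
r(H(-1, 0)) + k(9)*127 = -11 + 127/(-4 + 9) = -11 + 127/5 = 72/5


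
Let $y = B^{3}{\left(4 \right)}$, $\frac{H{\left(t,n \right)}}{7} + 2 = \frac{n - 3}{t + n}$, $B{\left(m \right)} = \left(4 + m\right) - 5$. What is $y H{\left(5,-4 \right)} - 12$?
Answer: $-1713$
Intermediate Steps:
$B{\left(m \right)} = -1 + m$
$H{\left(t,n \right)} = -14 + \frac{7 \left(-3 + n\right)}{n + t}$ ($H{\left(t,n \right)} = -14 + 7 \frac{n - 3}{t + n} = -14 + 7 \frac{-3 + n}{n + t} = -14 + \frac{7 \left(-3 + n\right)}{n + t}$)
$y = 27$ ($y = \left(-1 + 4\right)^{3} = 3^{3} = 27$)
$y H{\left(5,-4 \right)} - 12 = 27 \frac{7 \left(-3 - -4 - 10\right)}{-4 + 5} - 12 = 27 \frac{7 \left(-3 + 4 - 10\right)}{1} - 12 = 27 \cdot 7 \cdot 1 \left(-9\right) - 12 = 27 \left(-63\right) - 12 = -1701 - 12 = -1713$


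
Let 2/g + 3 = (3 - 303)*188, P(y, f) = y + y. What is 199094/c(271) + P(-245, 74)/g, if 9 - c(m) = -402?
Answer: 5679699179/411 ≈ 1.3819e+7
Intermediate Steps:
c(m) = 411 (c(m) = 9 - 1*(-402) = 9 + 402 = 411)
P(y, f) = 2*y
g = -2/56403 (g = 2/(-3 + (3 - 303)*188) = 2/(-3 - 300*188) = 2/(-3 - 56400) = 2/(-56403) = 2*(-1/56403) = -2/56403 ≈ -3.5459e-5)
199094/c(271) + P(-245, 74)/g = 199094/411 + (2*(-245))/(-2/56403) = 199094*(1/411) - 490*(-56403/2) = 199094/411 + 13818735 = 5679699179/411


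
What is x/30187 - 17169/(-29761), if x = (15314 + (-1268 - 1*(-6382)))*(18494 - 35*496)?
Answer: 689942321475/898395307 ≈ 767.97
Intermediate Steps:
x = 23165352 (x = (15314 + (-1268 + 6382))*(18494 - 17360) = (15314 + 5114)*1134 = 20428*1134 = 23165352)
x/30187 - 17169/(-29761) = 23165352/30187 - 17169/(-29761) = 23165352*(1/30187) - 17169*(-1/29761) = 23165352/30187 + 17169/29761 = 689942321475/898395307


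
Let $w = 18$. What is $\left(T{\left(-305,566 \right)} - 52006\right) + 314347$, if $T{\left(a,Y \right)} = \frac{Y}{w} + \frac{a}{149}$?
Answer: $\frac{351838703}{1341} \approx 2.6237 \cdot 10^{5}$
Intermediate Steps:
$T{\left(a,Y \right)} = \frac{Y}{18} + \frac{a}{149}$
$\left(T{\left(-305,566 \right)} - 52006\right) + 314347 = \left(\left(\frac{1}{18} \cdot 566 + \frac{1}{149} \left(-305\right)\right) - 52006\right) + 314347 = \left(\left(\frac{283}{9} - \frac{305}{149}\right) - 52006\right) + 314347 = \left(\frac{39422}{1341} - 52006\right) + 314347 = - \frac{69700624}{1341} + 314347 = \frac{351838703}{1341}$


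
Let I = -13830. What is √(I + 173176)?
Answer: √159346 ≈ 399.18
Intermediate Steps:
√(I + 173176) = √(-13830 + 173176) = √159346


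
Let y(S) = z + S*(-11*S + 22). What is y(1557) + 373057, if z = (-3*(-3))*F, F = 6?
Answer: -26259374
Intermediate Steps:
z = 54 (z = -3*(-3)*6 = 9*6 = 54)
y(S) = 54 + S*(22 - 11*S) (y(S) = 54 + S*(-11*S + 22) = 54 + S*(22 - 11*S))
y(1557) + 373057 = (54 - 11*1557² + 22*1557) + 373057 = (54 - 11*2424249 + 34254) + 373057 = (54 - 26666739 + 34254) + 373057 = -26632431 + 373057 = -26259374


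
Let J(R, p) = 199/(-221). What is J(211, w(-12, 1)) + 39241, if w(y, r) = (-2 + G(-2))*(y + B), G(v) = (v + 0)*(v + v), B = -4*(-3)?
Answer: 8672062/221 ≈ 39240.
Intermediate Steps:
B = 12
G(v) = 2*v**2 (G(v) = v*(2*v) = 2*v**2)
w(y, r) = 72 + 6*y (w(y, r) = (-2 + 2*(-2)**2)*(y + 12) = (-2 + 2*4)*(12 + y) = (-2 + 8)*(12 + y) = 6*(12 + y) = 72 + 6*y)
J(R, p) = -199/221 (J(R, p) = 199*(-1/221) = -199/221)
J(211, w(-12, 1)) + 39241 = -199/221 + 39241 = 8672062/221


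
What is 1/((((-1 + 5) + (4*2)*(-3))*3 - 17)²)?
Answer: 1/5929 ≈ 0.00016866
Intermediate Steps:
1/((((-1 + 5) + (4*2)*(-3))*3 - 17)²) = 1/(((4 + 8*(-3))*3 - 17)²) = 1/(((4 - 24)*3 - 17)²) = 1/((-20*3 - 17)²) = 1/((-60 - 17)²) = 1/((-77)²) = 1/5929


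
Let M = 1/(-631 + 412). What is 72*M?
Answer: -24/73 ≈ -0.32877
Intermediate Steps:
M = -1/219 (M = 1/(-219) = -1/219 ≈ -0.0045662)
72*M = 72*(-1/219) = -24/73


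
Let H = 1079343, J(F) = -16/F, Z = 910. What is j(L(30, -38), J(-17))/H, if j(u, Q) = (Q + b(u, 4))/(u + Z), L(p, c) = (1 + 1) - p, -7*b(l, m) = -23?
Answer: 503/113285682594 ≈ 4.4401e-9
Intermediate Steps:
b(l, m) = 23/7 (b(l, m) = -⅐*(-23) = 23/7)
L(p, c) = 2 - p
j(u, Q) = (23/7 + Q)/(910 + u) (j(u, Q) = (Q + 23/7)/(u + 910) = (23/7 + Q)/(910 + u))
j(L(30, -38), J(-17))/H = ((23/7 - 16/(-17))/(910 + (2 - 1*30)))/1079343 = ((23/7 - 16*(-1/17))/(910 + (2 - 30)))*(1/1079343) = ((23/7 + 16/17)/(910 - 28))*(1/1079343) = ((503/119)/882)*(1/1079343) = ((1/882)*(503/119))*(1/1079343) = (503/104958)*(1/1079343) = 503/113285682594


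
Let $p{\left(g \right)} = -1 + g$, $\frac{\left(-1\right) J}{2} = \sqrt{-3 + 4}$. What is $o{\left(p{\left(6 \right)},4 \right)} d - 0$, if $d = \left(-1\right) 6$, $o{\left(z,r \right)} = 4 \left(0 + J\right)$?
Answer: $48$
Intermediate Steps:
$J = -2$ ($J = - 2 \sqrt{-3 + 4} = - 2 \sqrt{1} = \left(-2\right) 1 = -2$)
$o{\left(z,r \right)} = -8$ ($o{\left(z,r \right)} = 4 \left(0 - 2\right) = 4 \left(-2\right) = -8$)
$d = -6$
$o{\left(p{\left(6 \right)},4 \right)} d - 0 = \left(-8\right) \left(-6\right) - 0 = 48 + \left(-2 + 2\right) = 48 + 0 = 48$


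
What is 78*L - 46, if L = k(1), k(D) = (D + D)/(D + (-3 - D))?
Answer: -98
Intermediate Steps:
k(D) = -2*D/3 (k(D) = (2*D)/(-3) = (2*D)*(-⅓) = -2*D/3)
L = -⅔ (L = -⅔*1 = -⅔ ≈ -0.66667)
78*L - 46 = 78*(-⅔) - 46 = -52 - 46 = -98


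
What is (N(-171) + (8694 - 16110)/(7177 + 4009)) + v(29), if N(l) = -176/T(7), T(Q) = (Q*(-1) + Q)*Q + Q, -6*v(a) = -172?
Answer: 48002/16779 ≈ 2.8608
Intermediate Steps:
v(a) = 86/3 (v(a) = -1/6*(-172) = 86/3)
T(Q) = Q (T(Q) = (-Q + Q)*Q + Q = 0*Q + Q = 0 + Q = Q)
N(l) = -176/7
(N(-171) + (8694 - 16110)/(7177 + 4009)) + v(29) = (-176/7 + (8694 - 16110)/(7177 + 4009)) + 86/3 = (-176/7 - 7416/11186) + 86/3 = (-176/7 - 7416*1/11186) + 86/3 = (-176/7 - 3708/5593) + 86/3 = -144332/5593 + 86/3 = 48002/16779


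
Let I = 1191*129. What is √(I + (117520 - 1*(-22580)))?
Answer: √293739 ≈ 541.98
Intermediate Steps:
I = 153639
√(I + (117520 - 1*(-22580))) = √(153639 + (117520 - 1*(-22580))) = √(153639 + (117520 + 22580)) = √(153639 + 140100) = √293739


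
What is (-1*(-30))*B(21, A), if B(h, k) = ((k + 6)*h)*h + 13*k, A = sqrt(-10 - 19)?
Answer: 79380 + 13620*I*sqrt(29) ≈ 79380.0 + 73346.0*I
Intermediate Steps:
A = I*sqrt(29) (A = sqrt(-29) = I*sqrt(29) ≈ 5.3852*I)
B(h, k) = 13*k + h**2*(6 + k) (B(h, k) = ((6 + k)*h)*h + 13*k = (h*(6 + k))*h + 13*k = h**2*(6 + k) + 13*k = 13*k + h**2*(6 + k))
(-1*(-30))*B(21, A) = (-1*(-30))*(6*21**2 + 13*(I*sqrt(29)) + (I*sqrt(29))*21**2) = 30*(6*441 + 13*I*sqrt(29) + (I*sqrt(29))*441) = 30*(2646 + 13*I*sqrt(29) + 441*I*sqrt(29)) = 30*(2646 + 454*I*sqrt(29)) = 79380 + 13620*I*sqrt(29)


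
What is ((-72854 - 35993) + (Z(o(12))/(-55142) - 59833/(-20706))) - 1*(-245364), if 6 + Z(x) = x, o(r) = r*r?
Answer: 77937172973071/570885126 ≈ 1.3652e+5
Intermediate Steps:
o(r) = r²
Z(x) = -6 + x
((-72854 - 35993) + (Z(o(12))/(-55142) - 59833/(-20706))) - 1*(-245364) = ((-72854 - 35993) + ((-6 + 12²)/(-55142) - 59833/(-20706))) - 1*(-245364) = (-108847 + ((-6 + 144)*(-1/55142) - 59833*(-1/20706))) + 245364 = (-108847 + (138*(-1/55142) + 59833/20706)) + 245364 = (-108847 + (-69/27571 + 59833/20706)) + 245364 = (-108847 + 1648226929/570885126) + 245364 = -62137485082793/570885126 + 245364 = 77937172973071/570885126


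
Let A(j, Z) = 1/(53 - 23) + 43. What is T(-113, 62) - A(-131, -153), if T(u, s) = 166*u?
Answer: -564031/30 ≈ -18801.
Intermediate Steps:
A(j, Z) = 1291/30 (A(j, Z) = 1/30 + 43 = 1291/30)
T(-113, 62) - A(-131, -153) = 166*(-113) - 1*1291/30 = -18758 - 1291/30 = -564031/30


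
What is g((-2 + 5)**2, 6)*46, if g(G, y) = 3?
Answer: 138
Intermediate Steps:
g((-2 + 5)**2, 6)*46 = 3*46 = 138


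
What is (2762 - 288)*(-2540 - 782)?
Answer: -8218628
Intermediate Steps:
(2762 - 288)*(-2540 - 782) = 2474*(-3322) = -8218628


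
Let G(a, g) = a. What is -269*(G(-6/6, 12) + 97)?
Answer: -25824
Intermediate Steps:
-269*(G(-6/6, 12) + 97) = -269*(-6/6 + 97) = -269*(-6*1/6 + 97) = -269*(-1 + 97) = -269*96 = -25824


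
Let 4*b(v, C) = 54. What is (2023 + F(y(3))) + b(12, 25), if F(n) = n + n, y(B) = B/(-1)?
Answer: 4061/2 ≈ 2030.5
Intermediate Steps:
y(B) = -B (y(B) = B*(-1) = -B)
b(v, C) = 27/2 (b(v, C) = (1/4)*54 = 27/2)
F(n) = 2*n
(2023 + F(y(3))) + b(12, 25) = (2023 + 2*(-1*3)) + 27/2 = (2023 + 2*(-3)) + 27/2 = (2023 - 6) + 27/2 = 2017 + 27/2 = 4061/2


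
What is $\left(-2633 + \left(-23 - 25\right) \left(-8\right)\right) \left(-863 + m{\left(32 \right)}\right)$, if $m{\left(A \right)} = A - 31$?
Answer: $1938638$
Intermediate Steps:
$m{\left(A \right)} = -31 + A$ ($m{\left(A \right)} = A - 31 = -31 + A$)
$\left(-2633 + \left(-23 - 25\right) \left(-8\right)\right) \left(-863 + m{\left(32 \right)}\right) = \left(-2633 + \left(-23 - 25\right) \left(-8\right)\right) \left(-863 + \left(-31 + 32\right)\right) = \left(-2633 - -384\right) \left(-863 + 1\right) = \left(-2633 + 384\right) \left(-862\right) = \left(-2249\right) \left(-862\right) = 1938638$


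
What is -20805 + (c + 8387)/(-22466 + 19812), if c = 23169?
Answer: -27624013/1327 ≈ -20817.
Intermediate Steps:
-20805 + (c + 8387)/(-22466 + 19812) = -20805 + (23169 + 8387)/(-22466 + 19812) = -20805 + 31556/(-2654) = -20805 + 31556*(-1/2654) = -20805 - 15778/1327 = -27624013/1327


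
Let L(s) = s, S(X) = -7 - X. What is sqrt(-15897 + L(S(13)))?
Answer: I*sqrt(15917) ≈ 126.16*I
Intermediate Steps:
sqrt(-15897 + L(S(13))) = sqrt(-15897 + (-7 - 1*13)) = sqrt(-15897 + (-7 - 13)) = sqrt(-15897 - 20) = sqrt(-15917) = I*sqrt(15917)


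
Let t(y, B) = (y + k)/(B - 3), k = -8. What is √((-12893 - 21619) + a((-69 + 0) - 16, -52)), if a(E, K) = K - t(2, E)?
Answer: I*√16729009/22 ≈ 185.91*I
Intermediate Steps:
t(y, B) = (-8 + y)/(-3 + B) (t(y, B) = (y - 8)/(B - 3) = (-8 + y)/(-3 + B))
a(E, K) = K + 6/(-3 + E) (a(E, K) = K - (-8 + 2)/(-3 + E) = K - (-6)/(-3 + E) = K + 6/(-3 + E))
√((-12893 - 21619) + a((-69 + 0) - 16, -52)) = √((-12893 - 21619) + (6 - 52*(-3 + ((-69 + 0) - 16)))/(-3 + ((-69 + 0) - 16))) = √(-34512 + (6 - 52*(-3 + (-69 - 16)))/(-3 + (-69 - 16))) = √(-34512 + (6 - 52*(-3 - 85))/(-3 - 85)) = √(-34512 + (6 - 52*(-88))/(-88)) = √(-34512 - (6 + 4576)/88) = √(-34512 - 1/88*4582) = √(-34512 - 2291/44) = √(-1520819/44) = I*√16729009/22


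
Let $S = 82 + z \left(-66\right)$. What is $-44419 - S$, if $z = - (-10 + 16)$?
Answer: $-44897$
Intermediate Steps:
$z = -6$ ($z = \left(-1\right) 6 = -6$)
$S = 478$ ($S = 82 - -396 = 82 + 396 = 478$)
$-44419 - S = -44419 - 478 = -44897$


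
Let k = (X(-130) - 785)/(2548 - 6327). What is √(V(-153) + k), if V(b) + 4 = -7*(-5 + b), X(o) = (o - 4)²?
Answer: √15672597573/3779 ≈ 33.128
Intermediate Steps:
X(o) = (-4 + o)²
V(b) = 31 - 7*b (V(b) = -4 - 7*(-5 + b) = -4 + (35 - 7*b) = 31 - 7*b)
k = -17171/3779 (k = ((-4 - 130)² - 785)/(2548 - 6327) = ((-134)² - 785)/(-3779) = (17956 - 785)*(-1/3779) = 17171*(-1/3779) = -17171/3779 ≈ -4.5438)
√(V(-153) + k) = √((31 - 7*(-153)) - 17171/3779) = √((31 + 1071) - 17171/3779) = √(1102 - 17171/3779) = √(4147287/3779) = √15672597573/3779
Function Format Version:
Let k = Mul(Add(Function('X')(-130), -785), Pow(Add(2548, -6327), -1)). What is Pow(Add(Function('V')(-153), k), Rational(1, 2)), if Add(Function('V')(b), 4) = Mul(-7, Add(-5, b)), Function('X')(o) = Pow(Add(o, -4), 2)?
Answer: Mul(Rational(1, 3779), Pow(15672597573, Rational(1, 2))) ≈ 33.128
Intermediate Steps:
Function('X')(o) = Pow(Add(-4, o), 2)
Function('V')(b) = Add(31, Mul(-7, b)) (Function('V')(b) = Add(-4, Mul(-7, Add(-5, b))) = Add(-4, Add(35, Mul(-7, b))) = Add(31, Mul(-7, b)))
k = Rational(-17171, 3779) (k = Mul(Add(Pow(Add(-4, -130), 2), -785), Pow(Add(2548, -6327), -1)) = Mul(Add(Pow(-134, 2), -785), Pow(-3779, -1)) = Mul(Add(17956, -785), Rational(-1, 3779)) = Mul(17171, Rational(-1, 3779)) = Rational(-17171, 3779) ≈ -4.5438)
Pow(Add(Function('V')(-153), k), Rational(1, 2)) = Pow(Add(Add(31, Mul(-7, -153)), Rational(-17171, 3779)), Rational(1, 2)) = Pow(Add(Add(31, 1071), Rational(-17171, 3779)), Rational(1, 2)) = Pow(Add(1102, Rational(-17171, 3779)), Rational(1, 2)) = Pow(Rational(4147287, 3779), Rational(1, 2)) = Mul(Rational(1, 3779), Pow(15672597573, Rational(1, 2)))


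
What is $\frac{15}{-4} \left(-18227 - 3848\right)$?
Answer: $\frac{331125}{4} \approx 82781.0$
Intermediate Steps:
$\frac{15}{-4} \left(-18227 - 3848\right) = 15 \left(- \frac{1}{4}\right) \left(-18227 - 3848\right) = \left(- \frac{15}{4}\right) \left(-22075\right) = \frac{331125}{4}$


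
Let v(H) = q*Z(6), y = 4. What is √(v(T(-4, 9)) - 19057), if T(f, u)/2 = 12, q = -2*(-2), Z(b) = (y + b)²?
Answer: 3*I*√2073 ≈ 136.59*I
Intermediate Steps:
Z(b) = (4 + b)²
q = 4
T(f, u) = 24 (T(f, u) = 2*12 = 24)
v(H) = 400 (v(H) = 4*(4 + 6)² = 4*10² = 4*100 = 400)
√(v(T(-4, 9)) - 19057) = √(400 - 19057) = √(-18657) = 3*I*√2073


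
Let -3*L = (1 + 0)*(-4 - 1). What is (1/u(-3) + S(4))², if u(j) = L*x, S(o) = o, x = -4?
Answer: 5929/400 ≈ 14.822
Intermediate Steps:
L = 5/3 (L = -(1 + 0)*(-4 - 1)/3 = -(-5)/3 = -⅓*(-5) = 5/3 ≈ 1.6667)
u(j) = -20/3 (u(j) = (5/3)*(-4) = -20/3)
(1/u(-3) + S(4))² = (1/(-20/3) + 4)² = (-3/20 + 4)² = (77/20)² = 5929/400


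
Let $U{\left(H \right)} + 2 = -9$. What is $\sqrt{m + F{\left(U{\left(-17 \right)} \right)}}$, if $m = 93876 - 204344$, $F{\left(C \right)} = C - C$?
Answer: $2 i \sqrt{27617} \approx 332.37 i$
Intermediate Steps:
$U{\left(H \right)} = -11$ ($U{\left(H \right)} = -2 - 9 = -11$)
$F{\left(C \right)} = 0$
$m = -110468$ ($m = 93876 - 204344 = -110468$)
$\sqrt{m + F{\left(U{\left(-17 \right)} \right)}} = \sqrt{-110468 + 0} = \sqrt{-110468} = 2 i \sqrt{27617}$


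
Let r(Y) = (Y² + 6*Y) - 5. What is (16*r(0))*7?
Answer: -560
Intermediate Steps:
r(Y) = -5 + Y² + 6*Y
(16*r(0))*7 = (16*(-5 + 0² + 6*0))*7 = (16*(-5 + 0 + 0))*7 = (16*(-5))*7 = -80*7 = -560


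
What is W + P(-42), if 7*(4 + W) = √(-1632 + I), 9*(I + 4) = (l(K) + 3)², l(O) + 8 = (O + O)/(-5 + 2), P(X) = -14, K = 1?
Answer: -18 + I*√132227/63 ≈ -18.0 + 5.7719*I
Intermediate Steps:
l(O) = -8 - 2*O/3 (l(O) = -8 + (O + O)/(-5 + 2) = -8 + (2*O)/(-3) = -8 + (2*O)*(-⅓) = -8 - 2*O/3)
I = -35/81 (I = -4 + ((-8 - ⅔*1) + 3)²/9 = -4 + ((-8 - ⅔) + 3)²/9 = -4 + (-26/3 + 3)²/9 = -4 + (-17/3)²/9 = -4 + (⅑)*(289/9) = -4 + 289/81 = -35/81 ≈ -0.43210)
W = -4 + I*√132227/63 (W = -4 + √(-1632 - 35/81)/7 = -4 + √(-132227/81)/7 = -4 + (I*√132227/9)/7 = -4 + I*√132227/63 ≈ -4.0 + 5.7719*I)
W + P(-42) = (-4 + I*√132227/63) - 14 = -18 + I*√132227/63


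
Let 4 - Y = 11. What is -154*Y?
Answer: 1078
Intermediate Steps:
Y = -7 (Y = 4 - 1*11 = 4 - 11 = -7)
-154*Y = -154*(-7) = 1078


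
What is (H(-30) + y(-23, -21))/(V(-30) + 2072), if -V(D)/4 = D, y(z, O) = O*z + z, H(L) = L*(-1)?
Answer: 245/1096 ≈ 0.22354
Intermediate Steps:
H(L) = -L
y(z, O) = z + O*z
V(D) = -4*D
(H(-30) + y(-23, -21))/(V(-30) + 2072) = (-1*(-30) - 23*(1 - 21))/(-4*(-30) + 2072) = (30 - 23*(-20))/(120 + 2072) = (30 + 460)/2192 = 490*(1/2192) = 245/1096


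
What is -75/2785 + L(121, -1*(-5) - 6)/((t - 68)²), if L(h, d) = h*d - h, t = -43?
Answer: -319609/6862797 ≈ -0.046571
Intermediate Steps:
L(h, d) = -h + d*h (L(h, d) = d*h - h = -h + d*h)
-75/2785 + L(121, -1*(-5) - 6)/((t - 68)²) = -75/2785 + (121*(-1 + (-1*(-5) - 6)))/((-43 - 68)²) = -75*1/2785 + (121*(-1 + (5 - 6)))/((-111)²) = -15/557 + (121*(-1 - 1))/12321 = -15/557 + (121*(-2))*(1/12321) = -15/557 - 242*1/12321 = -15/557 - 242/12321 = -319609/6862797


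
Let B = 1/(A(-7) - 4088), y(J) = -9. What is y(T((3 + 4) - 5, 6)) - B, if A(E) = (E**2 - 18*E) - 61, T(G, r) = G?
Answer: -35765/3974 ≈ -8.9998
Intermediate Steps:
A(E) = -61 + E**2 - 18*E
B = -1/3974 (B = 1/((-61 + (-7)**2 - 18*(-7)) - 4088) = 1/((-61 + 49 + 126) - 4088) = 1/(114 - 4088) = 1/(-3974) = -1/3974 ≈ -0.00025164)
y(T((3 + 4) - 5, 6)) - B = -9 - 1*(-1/3974) = -9 + 1/3974 = -35765/3974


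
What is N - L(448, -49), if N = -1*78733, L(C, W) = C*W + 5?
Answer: -56786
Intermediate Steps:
L(C, W) = 5 + C*W
N = -78733
N - L(448, -49) = -78733 - (5 + 448*(-49)) = -78733 - (5 - 21952) = -78733 - 1*(-21947) = -78733 + 21947 = -56786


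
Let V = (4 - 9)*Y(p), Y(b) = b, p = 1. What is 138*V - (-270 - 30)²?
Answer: -90690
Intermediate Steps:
V = -5 (V = (4 - 9)*1 = -5*1 = -5)
138*V - (-270 - 30)² = 138*(-5) - (-270 - 30)² = -690 - 1*(-300)² = -690 - 1*90000 = -690 - 90000 = -90690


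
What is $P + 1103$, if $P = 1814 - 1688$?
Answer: $1229$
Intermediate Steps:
$P = 126$
$P + 1103 = 126 + 1103 = 1229$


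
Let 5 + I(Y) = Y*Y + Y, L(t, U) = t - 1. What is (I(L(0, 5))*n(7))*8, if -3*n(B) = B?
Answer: 280/3 ≈ 93.333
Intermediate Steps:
n(B) = -B/3
L(t, U) = -1 + t
I(Y) = -5 + Y + Y² (I(Y) = -5 + (Y*Y + Y) = -5 + (Y² + Y) = -5 + (Y + Y²) = -5 + Y + Y²)
(I(L(0, 5))*n(7))*8 = ((-5 + (-1 + 0) + (-1 + 0)²)*(-⅓*7))*8 = ((-5 - 1 + (-1)²)*(-7/3))*8 = ((-5 - 1 + 1)*(-7/3))*8 = -5*(-7/3)*8 = (35/3)*8 = 280/3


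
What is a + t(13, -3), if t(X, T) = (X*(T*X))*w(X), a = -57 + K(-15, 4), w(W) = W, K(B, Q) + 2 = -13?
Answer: -6663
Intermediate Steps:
K(B, Q) = -15 (K(B, Q) = -2 - 13 = -15)
a = -72 (a = -57 - 15 = -72)
t(X, T) = T*X³ (t(X, T) = (X*(T*X))*X = (T*X²)*X = T*X³)
a + t(13, -3) = -72 - 3*13³ = -72 - 3*2197 = -72 - 6591 = -6663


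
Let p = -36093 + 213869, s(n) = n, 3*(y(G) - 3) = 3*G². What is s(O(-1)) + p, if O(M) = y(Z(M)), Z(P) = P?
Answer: 177780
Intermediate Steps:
y(G) = 3 + G² (y(G) = 3 + (3*G²)/3 = 3 + G²)
O(M) = 3 + M²
p = 177776
s(O(-1)) + p = (3 + (-1)²) + 177776 = (3 + 1) + 177776 = 4 + 177776 = 177780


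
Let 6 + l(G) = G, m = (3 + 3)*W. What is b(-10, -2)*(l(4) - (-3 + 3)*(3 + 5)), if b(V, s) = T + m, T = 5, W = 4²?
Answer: -202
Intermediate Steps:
W = 16
m = 96 (m = (3 + 3)*16 = 6*16 = 96)
l(G) = -6 + G
b(V, s) = 101 (b(V, s) = 5 + 96 = 101)
b(-10, -2)*(l(4) - (-3 + 3)*(3 + 5)) = 101*((-6 + 4) - (-3 + 3)*(3 + 5)) = 101*(-2 - 0*8) = 101*(-2 - 1*0) = 101*(-2 + 0) = 101*(-2) = -202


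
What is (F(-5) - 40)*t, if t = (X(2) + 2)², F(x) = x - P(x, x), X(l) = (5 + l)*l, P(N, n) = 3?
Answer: -12288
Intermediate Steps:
X(l) = l*(5 + l)
F(x) = -3 + x (F(x) = x - 1*3 = x - 3 = -3 + x)
t = 256 (t = (2*(5 + 2) + 2)² = (2*7 + 2)² = (14 + 2)² = 16² = 256)
(F(-5) - 40)*t = ((-3 - 5) - 40)*256 = (-8 - 40)*256 = -48*256 = -12288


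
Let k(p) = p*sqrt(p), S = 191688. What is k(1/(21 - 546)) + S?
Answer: 191688 - I*sqrt(21)/55125 ≈ 1.9169e+5 - 8.3131e-5*I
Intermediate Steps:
k(p) = p**(3/2)
k(1/(21 - 546)) + S = (1/(21 - 546))**(3/2) + 191688 = (1/(-525))**(3/2) + 191688 = (-1/525)**(3/2) + 191688 = -I*sqrt(21)/55125 + 191688 = 191688 - I*sqrt(21)/55125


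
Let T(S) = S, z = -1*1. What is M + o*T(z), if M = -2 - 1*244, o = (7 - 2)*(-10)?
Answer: -196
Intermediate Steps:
z = -1
o = -50 (o = 5*(-10) = -50)
M = -246 (M = -2 - 244 = -246)
M + o*T(z) = -246 - 50*(-1) = -246 + 50 = -196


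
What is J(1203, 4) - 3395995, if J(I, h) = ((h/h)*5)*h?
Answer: -3395975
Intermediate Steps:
J(I, h) = 5*h (J(I, h) = (1*5)*h = 5*h)
J(1203, 4) - 3395995 = 5*4 - 3395995 = 20 - 3395995 = -3395975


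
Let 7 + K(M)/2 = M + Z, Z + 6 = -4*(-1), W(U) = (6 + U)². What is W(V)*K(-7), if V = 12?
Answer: -10368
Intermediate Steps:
Z = -2 (Z = -6 - 4*(-1) = -6 + 4 = -2)
K(M) = -18 + 2*M (K(M) = -14 + 2*(M - 2) = -14 + 2*(-2 + M) = -14 + (-4 + 2*M) = -18 + 2*M)
W(V)*K(-7) = (6 + 12)²*(-18 + 2*(-7)) = 18²*(-18 - 14) = 324*(-32) = -10368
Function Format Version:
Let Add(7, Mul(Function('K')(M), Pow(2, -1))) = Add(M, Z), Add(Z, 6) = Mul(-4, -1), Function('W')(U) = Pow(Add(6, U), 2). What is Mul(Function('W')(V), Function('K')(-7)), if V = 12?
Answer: -10368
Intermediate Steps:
Z = -2 (Z = Add(-6, Mul(-4, -1)) = Add(-6, 4) = -2)
Function('K')(M) = Add(-18, Mul(2, M)) (Function('K')(M) = Add(-14, Mul(2, Add(M, -2))) = Add(-14, Mul(2, Add(-2, M))) = Add(-14, Add(-4, Mul(2, M))) = Add(-18, Mul(2, M)))
Mul(Function('W')(V), Function('K')(-7)) = Mul(Pow(Add(6, 12), 2), Add(-18, Mul(2, -7))) = Mul(Pow(18, 2), Add(-18, -14)) = Mul(324, -32) = -10368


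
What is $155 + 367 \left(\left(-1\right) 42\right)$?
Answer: $-15259$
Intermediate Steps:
$155 + 367 \left(\left(-1\right) 42\right) = 155 + 367 \left(-42\right) = 155 - 15414 = -15259$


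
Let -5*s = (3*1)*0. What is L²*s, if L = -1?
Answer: 0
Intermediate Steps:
s = 0 (s = -3*1*0/5 = -3*0/5 = -⅕*0 = 0)
L²*s = (-1)²*0 = 1*0 = 0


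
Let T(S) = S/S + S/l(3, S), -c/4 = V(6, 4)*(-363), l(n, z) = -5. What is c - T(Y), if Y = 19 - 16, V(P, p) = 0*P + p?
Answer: 29038/5 ≈ 5807.6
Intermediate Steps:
V(P, p) = p (V(P, p) = 0 + p = p)
c = 5808 (c = -16*(-363) = -4*(-1452) = 5808)
Y = 3
T(S) = 1 - S/5 (T(S) = S/S + S/(-5) = 1 + S*(-⅕) = 1 - S/5)
c - T(Y) = 5808 - (1 - ⅕*3) = 5808 - (1 - ⅗) = 5808 - 1*⅖ = 5808 - ⅖ = 29038/5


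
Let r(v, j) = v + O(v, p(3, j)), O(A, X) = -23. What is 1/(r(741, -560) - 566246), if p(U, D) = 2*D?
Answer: -1/565528 ≈ -1.7683e-6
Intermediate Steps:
r(v, j) = -23 + v (r(v, j) = v - 23 = -23 + v)
1/(r(741, -560) - 566246) = 1/((-23 + 741) - 566246) = 1/(718 - 566246) = 1/(-565528) = -1/565528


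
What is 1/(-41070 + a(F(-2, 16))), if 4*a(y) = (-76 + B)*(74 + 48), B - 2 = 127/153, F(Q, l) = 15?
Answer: -306/13250315 ≈ -2.3094e-5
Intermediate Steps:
B = 433/153 (B = 2 + 127/153 = 433/153 ≈ 2.8301)
a(y) = -682895/306 (a(y) = ((-76 + 433/153)*(74 + 48))/4 = (-11195/153*122)/4 = (1/4)*(-1365790/153) = -682895/306)
1/(-41070 + a(F(-2, 16))) = 1/(-41070 - 682895/306) = 1/(-13250315/306) = -306/13250315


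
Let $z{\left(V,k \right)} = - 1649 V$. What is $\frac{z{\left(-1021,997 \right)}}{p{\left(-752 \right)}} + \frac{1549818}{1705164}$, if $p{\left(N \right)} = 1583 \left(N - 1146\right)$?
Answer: $\frac{74400721444}{213467633899} \approx 0.34853$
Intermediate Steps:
$p{\left(N \right)} = -1814118 + 1583 N$ ($p{\left(N \right)} = 1583 \left(-1146 + N\right) = -1814118 + 1583 N$)
$\frac{z{\left(-1021,997 \right)}}{p{\left(-752 \right)}} + \frac{1549818}{1705164} = \frac{\left(-1649\right) \left(-1021\right)}{-1814118 + 1583 \left(-752\right)} + \frac{1549818}{1705164} = \frac{1683629}{-1814118 - 1190416} + 1549818 \cdot \frac{1}{1705164} = \frac{1683629}{-3004534} + \frac{258303}{284194} = 1683629 \left(- \frac{1}{3004534}\right) + \frac{258303}{284194} = - \frac{1683629}{3004534} + \frac{258303}{284194} = \frac{74400721444}{213467633899}$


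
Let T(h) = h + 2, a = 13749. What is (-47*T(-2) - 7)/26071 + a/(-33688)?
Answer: -358685995/878279848 ≈ -0.40840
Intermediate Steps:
T(h) = 2 + h
(-47*T(-2) - 7)/26071 + a/(-33688) = (-47*(2 - 2) - 7)/26071 + 13749/(-33688) = (-47*0 - 7)*(1/26071) + 13749*(-1/33688) = (0 - 7)*(1/26071) - 13749/33688 = -7*1/26071 - 13749/33688 = -7/26071 - 13749/33688 = -358685995/878279848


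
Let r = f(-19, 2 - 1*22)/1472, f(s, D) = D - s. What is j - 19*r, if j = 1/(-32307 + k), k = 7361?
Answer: 236251/18360256 ≈ 0.012868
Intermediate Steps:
r = -1/1472 (r = ((2 - 1*22) - 1*(-19))/1472 = ((2 - 22) + 19)*(1/1472) = (-20 + 19)*(1/1472) = -1*1/1472 = -1/1472 ≈ -0.00067935)
j = -1/24946 (j = 1/(-32307 + 7361) = 1/(-24946) = -1/24946 ≈ -4.0087e-5)
j - 19*r = -1/24946 - 19*(-1/1472) = -1/24946 + 19/1472 = 236251/18360256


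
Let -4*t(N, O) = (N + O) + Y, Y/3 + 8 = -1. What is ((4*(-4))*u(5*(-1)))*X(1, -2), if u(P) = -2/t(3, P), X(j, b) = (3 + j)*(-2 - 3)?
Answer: -2560/29 ≈ -88.276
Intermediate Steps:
Y = -27 (Y = -24 + 3*(-1) = -24 - 3 = -27)
t(N, O) = 27/4 - N/4 - O/4 (t(N, O) = -((N + O) - 27)/4 = -(-27 + N + O)/4 = 27/4 - N/4 - O/4)
X(j, b) = -15 - 5*j (X(j, b) = (3 + j)*(-5) = -15 - 5*j)
u(P) = -2/(6 - P/4) (u(P) = -2/(27/4 - ¼*3 - P/4) = -2/(27/4 - ¾ - P/4) = -2/(6 - P/4))
((4*(-4))*u(5*(-1)))*X(1, -2) = ((4*(-4))*(8/(-24 + 5*(-1))))*(-15 - 5*1) = (-128/(-24 - 5))*(-15 - 5) = -128/(-29)*(-20) = -128*(-1)/29*(-20) = -16*(-8/29)*(-20) = (128/29)*(-20) = -2560/29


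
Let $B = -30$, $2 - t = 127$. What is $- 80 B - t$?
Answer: $2525$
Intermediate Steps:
$t = -125$ ($t = 2 - 127 = -125$)
$- 80 B - t = \left(-80\right) \left(-30\right) - -125 = 2400 + 125 = 2525$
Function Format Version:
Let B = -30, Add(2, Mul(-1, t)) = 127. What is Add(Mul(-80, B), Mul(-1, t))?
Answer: 2525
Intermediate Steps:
t = -125 (t = Add(2, Mul(-1, 127)) = Add(2, -127) = -125)
Add(Mul(-80, B), Mul(-1, t)) = Add(Mul(-80, -30), Mul(-1, -125)) = Add(2400, 125) = 2525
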